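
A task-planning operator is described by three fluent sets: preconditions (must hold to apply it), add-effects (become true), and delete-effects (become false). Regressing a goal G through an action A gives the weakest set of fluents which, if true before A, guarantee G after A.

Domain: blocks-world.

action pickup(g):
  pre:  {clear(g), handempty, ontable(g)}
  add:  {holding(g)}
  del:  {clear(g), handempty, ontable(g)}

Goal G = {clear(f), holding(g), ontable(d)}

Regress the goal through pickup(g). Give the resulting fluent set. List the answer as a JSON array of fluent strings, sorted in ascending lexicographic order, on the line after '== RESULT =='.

Compute (G \ add) ∪ pre:
  G ∩ del = {}  (empty — regression defined)
  G \ add = {clear(f), holding(g), ontable(d)} \ {holding(g)} = {clear(f), ontable(d)}
  ∪ pre   = {clear(f), ontable(d)} ∪ {clear(g), handempty, ontable(g)}
          = {clear(f), clear(g), handempty, ontable(d), ontable(g)}

== RESULT ==
["clear(f)", "clear(g)", "handempty", "ontable(d)", "ontable(g)"]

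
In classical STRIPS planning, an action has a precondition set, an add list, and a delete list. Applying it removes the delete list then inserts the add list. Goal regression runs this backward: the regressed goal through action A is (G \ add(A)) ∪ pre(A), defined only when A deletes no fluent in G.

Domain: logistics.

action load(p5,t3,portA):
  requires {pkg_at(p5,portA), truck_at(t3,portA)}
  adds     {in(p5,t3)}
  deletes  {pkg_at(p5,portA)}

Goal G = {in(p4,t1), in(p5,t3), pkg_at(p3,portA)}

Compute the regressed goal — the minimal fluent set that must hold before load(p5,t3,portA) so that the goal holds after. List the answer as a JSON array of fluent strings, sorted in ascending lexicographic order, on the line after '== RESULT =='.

Regress:
  G ∩ del = {}  (empty — regression defined)
  G \ add = {in(p4,t1), in(p5,t3), pkg_at(p3,portA)} \ {in(p5,t3)} = {in(p4,t1), pkg_at(p3,portA)}
  ∪ pre   = {in(p4,t1), pkg_at(p3,portA)} ∪ {pkg_at(p5,portA), truck_at(t3,portA)}
          = {in(p4,t1), pkg_at(p3,portA), pkg_at(p5,portA), truck_at(t3,portA)}

== RESULT ==
["in(p4,t1)", "pkg_at(p3,portA)", "pkg_at(p5,portA)", "truck_at(t3,portA)"]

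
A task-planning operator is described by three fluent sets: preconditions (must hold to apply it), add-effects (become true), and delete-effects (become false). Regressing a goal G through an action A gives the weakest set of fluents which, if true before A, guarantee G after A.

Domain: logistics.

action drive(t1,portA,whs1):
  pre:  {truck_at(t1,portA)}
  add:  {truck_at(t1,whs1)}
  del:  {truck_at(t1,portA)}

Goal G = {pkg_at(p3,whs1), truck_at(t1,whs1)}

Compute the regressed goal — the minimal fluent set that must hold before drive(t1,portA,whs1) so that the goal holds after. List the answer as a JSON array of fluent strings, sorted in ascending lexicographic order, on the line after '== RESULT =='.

Compute (G \ add) ∪ pre:
  G ∩ del = {}  (empty — regression defined)
  G \ add = {pkg_at(p3,whs1), truck_at(t1,whs1)} \ {truck_at(t1,whs1)} = {pkg_at(p3,whs1)}
  ∪ pre   = {pkg_at(p3,whs1)} ∪ {truck_at(t1,portA)}
          = {pkg_at(p3,whs1), truck_at(t1,portA)}

== RESULT ==
["pkg_at(p3,whs1)", "truck_at(t1,portA)"]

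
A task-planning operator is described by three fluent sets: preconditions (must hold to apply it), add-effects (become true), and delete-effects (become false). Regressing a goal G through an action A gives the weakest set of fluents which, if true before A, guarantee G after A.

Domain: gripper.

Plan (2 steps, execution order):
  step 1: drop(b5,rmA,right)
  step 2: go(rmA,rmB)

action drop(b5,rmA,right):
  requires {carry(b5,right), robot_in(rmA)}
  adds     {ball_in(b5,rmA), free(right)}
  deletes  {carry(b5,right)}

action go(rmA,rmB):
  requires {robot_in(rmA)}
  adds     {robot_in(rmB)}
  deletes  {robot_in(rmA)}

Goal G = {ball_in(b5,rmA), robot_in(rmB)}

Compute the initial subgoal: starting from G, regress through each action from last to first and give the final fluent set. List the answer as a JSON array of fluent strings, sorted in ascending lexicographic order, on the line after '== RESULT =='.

Regress step by step:
  through step 2 (go(rmA,rmB)): drop {robot_in(rmB)}, keep {ball_in(b5,rmA)}, require {robot_in(rmA)}
    → {ball_in(b5,rmA), robot_in(rmA)}
  through step 1 (drop(b5,rmA,right)): drop {ball_in(b5,rmA)}, keep {robot_in(rmA)}, require {carry(b5,right), robot_in(rmA)}
    → {carry(b5,right), robot_in(rmA)}

== RESULT ==
["carry(b5,right)", "robot_in(rmA)"]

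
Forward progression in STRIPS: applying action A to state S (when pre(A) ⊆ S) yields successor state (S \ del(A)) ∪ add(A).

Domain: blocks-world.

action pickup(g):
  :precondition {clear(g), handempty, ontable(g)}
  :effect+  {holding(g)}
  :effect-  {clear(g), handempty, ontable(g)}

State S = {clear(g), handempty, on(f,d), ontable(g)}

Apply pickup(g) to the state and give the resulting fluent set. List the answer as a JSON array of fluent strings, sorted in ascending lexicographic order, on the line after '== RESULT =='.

Progress:
  pre ⊆ S: {clear(g), handempty, ontable(g)} ⊆ S  — applicable
  S \ del = {on(f,d)}
  ∪ add   = {holding(g), on(f,d)}

== RESULT ==
["holding(g)", "on(f,d)"]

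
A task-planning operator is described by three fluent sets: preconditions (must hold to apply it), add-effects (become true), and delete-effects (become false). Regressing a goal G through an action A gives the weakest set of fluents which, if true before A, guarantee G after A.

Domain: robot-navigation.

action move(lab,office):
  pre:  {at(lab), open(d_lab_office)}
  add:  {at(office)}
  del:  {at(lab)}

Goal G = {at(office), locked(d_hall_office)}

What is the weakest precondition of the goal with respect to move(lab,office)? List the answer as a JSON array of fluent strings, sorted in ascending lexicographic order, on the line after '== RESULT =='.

Regress:
  G ∩ del = {}  (empty — regression defined)
  G \ add = {at(office), locked(d_hall_office)} \ {at(office)} = {locked(d_hall_office)}
  ∪ pre   = {locked(d_hall_office)} ∪ {at(lab), open(d_lab_office)}
          = {at(lab), locked(d_hall_office), open(d_lab_office)}

== RESULT ==
["at(lab)", "locked(d_hall_office)", "open(d_lab_office)"]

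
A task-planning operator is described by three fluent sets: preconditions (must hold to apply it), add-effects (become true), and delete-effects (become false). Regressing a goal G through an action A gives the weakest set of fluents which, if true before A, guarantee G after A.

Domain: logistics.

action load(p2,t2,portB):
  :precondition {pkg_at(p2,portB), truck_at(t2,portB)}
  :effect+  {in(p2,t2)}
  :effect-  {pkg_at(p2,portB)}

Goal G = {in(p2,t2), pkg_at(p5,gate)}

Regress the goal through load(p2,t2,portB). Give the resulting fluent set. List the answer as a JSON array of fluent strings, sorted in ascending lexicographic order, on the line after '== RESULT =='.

Regress:
  G ∩ del = {}  (empty — regression defined)
  G \ add = {in(p2,t2), pkg_at(p5,gate)} \ {in(p2,t2)} = {pkg_at(p5,gate)}
  ∪ pre   = {pkg_at(p5,gate)} ∪ {pkg_at(p2,portB), truck_at(t2,portB)}
          = {pkg_at(p2,portB), pkg_at(p5,gate), truck_at(t2,portB)}

== RESULT ==
["pkg_at(p2,portB)", "pkg_at(p5,gate)", "truck_at(t2,portB)"]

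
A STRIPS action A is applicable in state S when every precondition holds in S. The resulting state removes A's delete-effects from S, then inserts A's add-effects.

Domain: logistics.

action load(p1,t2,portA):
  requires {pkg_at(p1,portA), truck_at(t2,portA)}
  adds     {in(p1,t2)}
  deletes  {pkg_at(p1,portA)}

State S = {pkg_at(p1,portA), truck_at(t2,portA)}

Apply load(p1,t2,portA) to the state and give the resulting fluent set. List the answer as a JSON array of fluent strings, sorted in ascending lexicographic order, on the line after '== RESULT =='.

Progress:
  pre ⊆ S: {pkg_at(p1,portA), truck_at(t2,portA)} ⊆ S  — applicable
  S \ del = {truck_at(t2,portA)}
  ∪ add   = {in(p1,t2), truck_at(t2,portA)}

== RESULT ==
["in(p1,t2)", "truck_at(t2,portA)"]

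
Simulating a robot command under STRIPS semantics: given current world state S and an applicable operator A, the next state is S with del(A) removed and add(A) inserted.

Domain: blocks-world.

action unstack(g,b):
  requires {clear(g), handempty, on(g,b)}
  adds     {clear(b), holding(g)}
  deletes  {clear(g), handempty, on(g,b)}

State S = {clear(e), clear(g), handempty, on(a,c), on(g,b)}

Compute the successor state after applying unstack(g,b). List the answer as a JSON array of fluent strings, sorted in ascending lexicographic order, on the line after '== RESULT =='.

Progress:
  pre ⊆ S: {clear(g), handempty, on(g,b)} ⊆ S  — applicable
  S \ del = {clear(e), on(a,c)}
  ∪ add   = {clear(b), clear(e), holding(g), on(a,c)}

== RESULT ==
["clear(b)", "clear(e)", "holding(g)", "on(a,c)"]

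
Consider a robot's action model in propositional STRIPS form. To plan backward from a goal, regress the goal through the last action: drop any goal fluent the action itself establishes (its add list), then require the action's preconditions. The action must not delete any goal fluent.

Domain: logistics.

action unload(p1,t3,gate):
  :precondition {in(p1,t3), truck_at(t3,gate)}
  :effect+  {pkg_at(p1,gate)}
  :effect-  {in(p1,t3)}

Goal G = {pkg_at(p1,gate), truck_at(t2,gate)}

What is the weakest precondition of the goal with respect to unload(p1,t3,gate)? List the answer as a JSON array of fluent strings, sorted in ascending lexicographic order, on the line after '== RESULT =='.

Regress:
  G ∩ del = {}  (empty — regression defined)
  G \ add = {pkg_at(p1,gate), truck_at(t2,gate)} \ {pkg_at(p1,gate)} = {truck_at(t2,gate)}
  ∪ pre   = {truck_at(t2,gate)} ∪ {in(p1,t3), truck_at(t3,gate)}
          = {in(p1,t3), truck_at(t2,gate), truck_at(t3,gate)}

== RESULT ==
["in(p1,t3)", "truck_at(t2,gate)", "truck_at(t3,gate)"]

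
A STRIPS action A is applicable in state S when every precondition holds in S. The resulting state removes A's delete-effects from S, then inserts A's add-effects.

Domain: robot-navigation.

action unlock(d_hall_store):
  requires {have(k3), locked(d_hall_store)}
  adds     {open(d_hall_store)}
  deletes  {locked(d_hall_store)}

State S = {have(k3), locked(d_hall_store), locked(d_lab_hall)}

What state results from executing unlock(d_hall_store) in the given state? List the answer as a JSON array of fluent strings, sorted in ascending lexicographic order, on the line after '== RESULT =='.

Compute (S \ del) ∪ add:
  pre ⊆ S: {have(k3), locked(d_hall_store)} ⊆ S  — applicable
  S \ del = {have(k3), locked(d_lab_hall)}
  ∪ add   = {have(k3), locked(d_lab_hall), open(d_hall_store)}

== RESULT ==
["have(k3)", "locked(d_lab_hall)", "open(d_hall_store)"]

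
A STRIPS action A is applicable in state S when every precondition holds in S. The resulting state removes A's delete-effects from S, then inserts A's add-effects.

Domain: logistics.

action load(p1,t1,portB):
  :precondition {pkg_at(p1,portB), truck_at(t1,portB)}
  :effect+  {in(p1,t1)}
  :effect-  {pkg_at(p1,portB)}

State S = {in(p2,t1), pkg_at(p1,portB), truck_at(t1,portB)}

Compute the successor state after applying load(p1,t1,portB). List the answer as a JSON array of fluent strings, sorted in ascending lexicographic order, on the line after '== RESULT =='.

Compute (S \ del) ∪ add:
  pre ⊆ S: {pkg_at(p1,portB), truck_at(t1,portB)} ⊆ S  — applicable
  S \ del = {in(p2,t1), truck_at(t1,portB)}
  ∪ add   = {in(p1,t1), in(p2,t1), truck_at(t1,portB)}

== RESULT ==
["in(p1,t1)", "in(p2,t1)", "truck_at(t1,portB)"]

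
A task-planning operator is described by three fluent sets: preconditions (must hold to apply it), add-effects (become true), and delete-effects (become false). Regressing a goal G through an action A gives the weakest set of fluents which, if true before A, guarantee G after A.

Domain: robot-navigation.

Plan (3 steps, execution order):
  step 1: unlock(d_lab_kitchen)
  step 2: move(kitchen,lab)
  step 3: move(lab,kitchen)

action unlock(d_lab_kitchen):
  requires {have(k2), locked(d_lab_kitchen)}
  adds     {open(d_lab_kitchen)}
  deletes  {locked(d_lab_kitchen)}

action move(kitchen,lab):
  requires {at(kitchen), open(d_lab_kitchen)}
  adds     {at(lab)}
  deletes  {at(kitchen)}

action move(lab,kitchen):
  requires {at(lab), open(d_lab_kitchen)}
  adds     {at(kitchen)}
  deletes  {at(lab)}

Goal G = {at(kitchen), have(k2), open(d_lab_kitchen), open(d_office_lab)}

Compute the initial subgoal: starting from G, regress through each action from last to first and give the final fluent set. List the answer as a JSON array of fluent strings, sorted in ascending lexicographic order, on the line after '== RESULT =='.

Regress step by step:
  through step 3 (move(lab,kitchen)): drop {at(kitchen)}, keep {have(k2), open(d_lab_kitchen), open(d_office_lab)}, require {at(lab), open(d_lab_kitchen)}
    → {at(lab), have(k2), open(d_lab_kitchen), open(d_office_lab)}
  through step 2 (move(kitchen,lab)): drop {at(lab)}, keep {have(k2), open(d_lab_kitchen), open(d_office_lab)}, require {at(kitchen), open(d_lab_kitchen)}
    → {at(kitchen), have(k2), open(d_lab_kitchen), open(d_office_lab)}
  through step 1 (unlock(d_lab_kitchen)): drop {open(d_lab_kitchen)}, keep {at(kitchen), have(k2), open(d_office_lab)}, require {have(k2), locked(d_lab_kitchen)}
    → {at(kitchen), have(k2), locked(d_lab_kitchen), open(d_office_lab)}

== RESULT ==
["at(kitchen)", "have(k2)", "locked(d_lab_kitchen)", "open(d_office_lab)"]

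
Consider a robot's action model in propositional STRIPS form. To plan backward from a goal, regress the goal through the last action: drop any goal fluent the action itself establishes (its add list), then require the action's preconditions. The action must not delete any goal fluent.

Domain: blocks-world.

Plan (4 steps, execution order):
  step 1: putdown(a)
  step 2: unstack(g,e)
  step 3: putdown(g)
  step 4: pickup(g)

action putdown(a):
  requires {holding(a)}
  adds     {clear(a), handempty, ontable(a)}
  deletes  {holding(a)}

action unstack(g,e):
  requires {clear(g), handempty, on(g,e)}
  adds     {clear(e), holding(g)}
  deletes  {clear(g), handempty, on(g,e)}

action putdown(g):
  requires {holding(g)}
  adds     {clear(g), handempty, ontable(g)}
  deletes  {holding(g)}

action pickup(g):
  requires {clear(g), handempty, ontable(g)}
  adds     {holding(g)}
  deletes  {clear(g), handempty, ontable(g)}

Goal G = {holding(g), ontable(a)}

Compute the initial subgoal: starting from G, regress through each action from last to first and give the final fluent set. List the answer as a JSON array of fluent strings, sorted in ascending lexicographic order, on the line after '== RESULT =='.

Regress step by step:
  through step 4 (pickup(g)): drop {holding(g)}, keep {ontable(a)}, require {clear(g), handempty, ontable(g)}
    → {clear(g), handempty, ontable(a), ontable(g)}
  through step 3 (putdown(g)): drop {clear(g), handempty, ontable(g)}, keep {ontable(a)}, require {holding(g)}
    → {holding(g), ontable(a)}
  through step 2 (unstack(g,e)): drop {holding(g)}, keep {ontable(a)}, require {clear(g), handempty, on(g,e)}
    → {clear(g), handempty, on(g,e), ontable(a)}
  through step 1 (putdown(a)): drop {handempty, ontable(a)}, keep {clear(g), on(g,e)}, require {holding(a)}
    → {clear(g), holding(a), on(g,e)}

== RESULT ==
["clear(g)", "holding(a)", "on(g,e)"]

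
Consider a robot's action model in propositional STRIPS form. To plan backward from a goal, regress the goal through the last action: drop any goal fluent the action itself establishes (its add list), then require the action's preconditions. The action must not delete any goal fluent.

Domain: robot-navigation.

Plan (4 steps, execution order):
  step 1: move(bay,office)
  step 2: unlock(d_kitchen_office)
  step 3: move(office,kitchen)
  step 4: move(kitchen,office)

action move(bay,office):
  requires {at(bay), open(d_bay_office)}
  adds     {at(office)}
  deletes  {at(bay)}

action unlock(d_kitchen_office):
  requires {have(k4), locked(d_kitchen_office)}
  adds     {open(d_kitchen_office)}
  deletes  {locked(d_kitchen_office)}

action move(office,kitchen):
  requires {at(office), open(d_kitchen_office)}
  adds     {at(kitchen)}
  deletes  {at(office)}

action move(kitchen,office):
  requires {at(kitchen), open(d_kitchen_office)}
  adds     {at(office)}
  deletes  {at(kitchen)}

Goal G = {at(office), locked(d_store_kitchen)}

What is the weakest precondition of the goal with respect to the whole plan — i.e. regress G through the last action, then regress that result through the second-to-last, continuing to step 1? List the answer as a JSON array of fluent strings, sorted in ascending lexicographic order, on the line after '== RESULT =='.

Regress step by step:
  through step 4 (move(kitchen,office)): drop {at(office)}, keep {locked(d_store_kitchen)}, require {at(kitchen), open(d_kitchen_office)}
    → {at(kitchen), locked(d_store_kitchen), open(d_kitchen_office)}
  through step 3 (move(office,kitchen)): drop {at(kitchen)}, keep {locked(d_store_kitchen), open(d_kitchen_office)}, require {at(office), open(d_kitchen_office)}
    → {at(office), locked(d_store_kitchen), open(d_kitchen_office)}
  through step 2 (unlock(d_kitchen_office)): drop {open(d_kitchen_office)}, keep {at(office), locked(d_store_kitchen)}, require {have(k4), locked(d_kitchen_office)}
    → {at(office), have(k4), locked(d_kitchen_office), locked(d_store_kitchen)}
  through step 1 (move(bay,office)): drop {at(office)}, keep {have(k4), locked(d_kitchen_office), locked(d_store_kitchen)}, require {at(bay), open(d_bay_office)}
    → {at(bay), have(k4), locked(d_kitchen_office), locked(d_store_kitchen), open(d_bay_office)}

== RESULT ==
["at(bay)", "have(k4)", "locked(d_kitchen_office)", "locked(d_store_kitchen)", "open(d_bay_office)"]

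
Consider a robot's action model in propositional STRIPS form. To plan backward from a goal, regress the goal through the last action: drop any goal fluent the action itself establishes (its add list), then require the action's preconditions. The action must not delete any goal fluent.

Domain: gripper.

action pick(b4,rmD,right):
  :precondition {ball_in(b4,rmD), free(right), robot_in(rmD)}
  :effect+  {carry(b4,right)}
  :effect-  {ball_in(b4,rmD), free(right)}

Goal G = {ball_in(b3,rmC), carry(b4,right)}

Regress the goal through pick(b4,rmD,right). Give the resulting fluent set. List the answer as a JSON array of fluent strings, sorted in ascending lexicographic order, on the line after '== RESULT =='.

Regress:
  G ∩ del = {}  (empty — regression defined)
  G \ add = {ball_in(b3,rmC), carry(b4,right)} \ {carry(b4,right)} = {ball_in(b3,rmC)}
  ∪ pre   = {ball_in(b3,rmC)} ∪ {ball_in(b4,rmD), free(right), robot_in(rmD)}
          = {ball_in(b3,rmC), ball_in(b4,rmD), free(right), robot_in(rmD)}

== RESULT ==
["ball_in(b3,rmC)", "ball_in(b4,rmD)", "free(right)", "robot_in(rmD)"]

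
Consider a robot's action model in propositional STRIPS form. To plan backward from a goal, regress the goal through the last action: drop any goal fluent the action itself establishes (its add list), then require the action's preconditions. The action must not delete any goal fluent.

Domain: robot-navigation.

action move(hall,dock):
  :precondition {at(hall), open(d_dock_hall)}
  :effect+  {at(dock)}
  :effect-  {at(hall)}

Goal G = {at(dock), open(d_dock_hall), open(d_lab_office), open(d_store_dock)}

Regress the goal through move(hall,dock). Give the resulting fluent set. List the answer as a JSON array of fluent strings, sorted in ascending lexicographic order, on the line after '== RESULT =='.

Regress:
  G ∩ del = {}  (empty — regression defined)
  G \ add = {at(dock), open(d_dock_hall), open(d_lab_office), open(d_store_dock)} \ {at(dock)} = {open(d_dock_hall), open(d_lab_office), open(d_store_dock)}
  ∪ pre   = {open(d_dock_hall), open(d_lab_office), open(d_store_dock)} ∪ {at(hall), open(d_dock_hall)}
          = {at(hall), open(d_dock_hall), open(d_lab_office), open(d_store_dock)}

== RESULT ==
["at(hall)", "open(d_dock_hall)", "open(d_lab_office)", "open(d_store_dock)"]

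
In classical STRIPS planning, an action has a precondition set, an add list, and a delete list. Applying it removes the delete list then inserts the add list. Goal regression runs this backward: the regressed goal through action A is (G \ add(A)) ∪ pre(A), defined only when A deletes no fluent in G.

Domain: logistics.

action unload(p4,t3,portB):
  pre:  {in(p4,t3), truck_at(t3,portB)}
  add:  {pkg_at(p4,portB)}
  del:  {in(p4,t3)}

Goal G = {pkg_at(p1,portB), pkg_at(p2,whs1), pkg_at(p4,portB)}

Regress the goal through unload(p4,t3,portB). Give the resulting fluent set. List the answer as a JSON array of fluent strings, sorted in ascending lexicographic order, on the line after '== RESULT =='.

Regress:
  G ∩ del = {}  (empty — regression defined)
  G \ add = {pkg_at(p1,portB), pkg_at(p2,whs1), pkg_at(p4,portB)} \ {pkg_at(p4,portB)} = {pkg_at(p1,portB), pkg_at(p2,whs1)}
  ∪ pre   = {pkg_at(p1,portB), pkg_at(p2,whs1)} ∪ {in(p4,t3), truck_at(t3,portB)}
          = {in(p4,t3), pkg_at(p1,portB), pkg_at(p2,whs1), truck_at(t3,portB)}

== RESULT ==
["in(p4,t3)", "pkg_at(p1,portB)", "pkg_at(p2,whs1)", "truck_at(t3,portB)"]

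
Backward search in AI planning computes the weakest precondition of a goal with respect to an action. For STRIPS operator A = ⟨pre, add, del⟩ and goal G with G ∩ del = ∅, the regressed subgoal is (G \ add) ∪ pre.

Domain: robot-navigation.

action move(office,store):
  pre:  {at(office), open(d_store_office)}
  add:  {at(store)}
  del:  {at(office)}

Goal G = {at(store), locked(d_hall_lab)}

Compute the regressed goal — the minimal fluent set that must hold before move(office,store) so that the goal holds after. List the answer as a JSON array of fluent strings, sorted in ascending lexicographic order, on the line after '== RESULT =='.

Regress:
  G ∩ del = {}  (empty — regression defined)
  G \ add = {at(store), locked(d_hall_lab)} \ {at(store)} = {locked(d_hall_lab)}
  ∪ pre   = {locked(d_hall_lab)} ∪ {at(office), open(d_store_office)}
          = {at(office), locked(d_hall_lab), open(d_store_office)}

== RESULT ==
["at(office)", "locked(d_hall_lab)", "open(d_store_office)"]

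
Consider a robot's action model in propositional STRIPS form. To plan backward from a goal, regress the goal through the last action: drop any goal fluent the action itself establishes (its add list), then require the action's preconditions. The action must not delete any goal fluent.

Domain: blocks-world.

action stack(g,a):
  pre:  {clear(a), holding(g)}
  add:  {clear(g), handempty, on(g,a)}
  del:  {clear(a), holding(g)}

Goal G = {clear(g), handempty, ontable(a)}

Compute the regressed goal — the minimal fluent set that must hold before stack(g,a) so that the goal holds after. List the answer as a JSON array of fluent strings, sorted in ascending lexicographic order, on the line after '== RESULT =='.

Compute (G \ add) ∪ pre:
  G ∩ del = {}  (empty — regression defined)
  G \ add = {clear(g), handempty, ontable(a)} \ {clear(g), handempty, on(g,a)} = {ontable(a)}
  ∪ pre   = {ontable(a)} ∪ {clear(a), holding(g)}
          = {clear(a), holding(g), ontable(a)}

== RESULT ==
["clear(a)", "holding(g)", "ontable(a)"]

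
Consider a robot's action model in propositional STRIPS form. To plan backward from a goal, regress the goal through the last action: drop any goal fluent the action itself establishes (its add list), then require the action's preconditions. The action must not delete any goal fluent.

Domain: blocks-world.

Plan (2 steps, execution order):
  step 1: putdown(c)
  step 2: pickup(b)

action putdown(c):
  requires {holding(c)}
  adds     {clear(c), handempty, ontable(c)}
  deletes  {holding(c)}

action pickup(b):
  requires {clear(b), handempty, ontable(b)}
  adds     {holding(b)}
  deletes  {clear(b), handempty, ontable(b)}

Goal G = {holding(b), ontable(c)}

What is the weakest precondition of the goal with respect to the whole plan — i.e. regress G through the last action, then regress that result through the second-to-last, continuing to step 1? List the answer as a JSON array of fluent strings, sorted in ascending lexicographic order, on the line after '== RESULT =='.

Regress step by step:
  through step 2 (pickup(b)): drop {holding(b)}, keep {ontable(c)}, require {clear(b), handempty, ontable(b)}
    → {clear(b), handempty, ontable(b), ontable(c)}
  through step 1 (putdown(c)): drop {handempty, ontable(c)}, keep {clear(b), ontable(b)}, require {holding(c)}
    → {clear(b), holding(c), ontable(b)}

== RESULT ==
["clear(b)", "holding(c)", "ontable(b)"]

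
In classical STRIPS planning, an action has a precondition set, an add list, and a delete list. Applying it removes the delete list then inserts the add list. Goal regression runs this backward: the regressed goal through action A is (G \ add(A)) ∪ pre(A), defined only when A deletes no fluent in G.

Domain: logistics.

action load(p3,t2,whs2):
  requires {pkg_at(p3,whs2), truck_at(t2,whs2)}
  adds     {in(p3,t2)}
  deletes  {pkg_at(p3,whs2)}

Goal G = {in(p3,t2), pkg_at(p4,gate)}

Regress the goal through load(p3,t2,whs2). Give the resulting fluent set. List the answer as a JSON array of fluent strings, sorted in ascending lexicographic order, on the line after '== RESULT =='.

Compute (G \ add) ∪ pre:
  G ∩ del = {}  (empty — regression defined)
  G \ add = {in(p3,t2), pkg_at(p4,gate)} \ {in(p3,t2)} = {pkg_at(p4,gate)}
  ∪ pre   = {pkg_at(p4,gate)} ∪ {pkg_at(p3,whs2), truck_at(t2,whs2)}
          = {pkg_at(p3,whs2), pkg_at(p4,gate), truck_at(t2,whs2)}

== RESULT ==
["pkg_at(p3,whs2)", "pkg_at(p4,gate)", "truck_at(t2,whs2)"]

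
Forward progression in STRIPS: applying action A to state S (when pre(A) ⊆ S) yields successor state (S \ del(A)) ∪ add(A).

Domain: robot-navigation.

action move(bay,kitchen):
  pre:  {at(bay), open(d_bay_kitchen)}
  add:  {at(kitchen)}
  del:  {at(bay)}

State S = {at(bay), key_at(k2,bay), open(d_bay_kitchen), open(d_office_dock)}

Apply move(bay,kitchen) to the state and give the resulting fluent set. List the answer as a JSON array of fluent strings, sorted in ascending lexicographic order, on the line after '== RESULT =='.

Compute (S \ del) ∪ add:
  pre ⊆ S: {at(bay), open(d_bay_kitchen)} ⊆ S  — applicable
  S \ del = {key_at(k2,bay), open(d_bay_kitchen), open(d_office_dock)}
  ∪ add   = {at(kitchen), key_at(k2,bay), open(d_bay_kitchen), open(d_office_dock)}

== RESULT ==
["at(kitchen)", "key_at(k2,bay)", "open(d_bay_kitchen)", "open(d_office_dock)"]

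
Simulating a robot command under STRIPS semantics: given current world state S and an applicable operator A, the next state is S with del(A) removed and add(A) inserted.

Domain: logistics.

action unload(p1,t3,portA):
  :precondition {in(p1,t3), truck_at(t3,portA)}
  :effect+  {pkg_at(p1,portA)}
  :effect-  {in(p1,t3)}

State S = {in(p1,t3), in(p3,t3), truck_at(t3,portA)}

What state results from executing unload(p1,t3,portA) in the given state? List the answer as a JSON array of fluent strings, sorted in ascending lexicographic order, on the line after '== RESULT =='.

Compute (S \ del) ∪ add:
  pre ⊆ S: {in(p1,t3), truck_at(t3,portA)} ⊆ S  — applicable
  S \ del = {in(p3,t3), truck_at(t3,portA)}
  ∪ add   = {in(p3,t3), pkg_at(p1,portA), truck_at(t3,portA)}

== RESULT ==
["in(p3,t3)", "pkg_at(p1,portA)", "truck_at(t3,portA)"]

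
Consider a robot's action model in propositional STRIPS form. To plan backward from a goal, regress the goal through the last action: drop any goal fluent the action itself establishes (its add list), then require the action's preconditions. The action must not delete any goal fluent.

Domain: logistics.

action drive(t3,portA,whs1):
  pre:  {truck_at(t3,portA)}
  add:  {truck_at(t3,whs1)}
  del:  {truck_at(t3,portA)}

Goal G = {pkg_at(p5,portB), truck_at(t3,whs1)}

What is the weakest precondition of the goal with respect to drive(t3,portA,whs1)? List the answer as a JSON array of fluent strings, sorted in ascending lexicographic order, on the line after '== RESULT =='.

Regress:
  G ∩ del = {}  (empty — regression defined)
  G \ add = {pkg_at(p5,portB), truck_at(t3,whs1)} \ {truck_at(t3,whs1)} = {pkg_at(p5,portB)}
  ∪ pre   = {pkg_at(p5,portB)} ∪ {truck_at(t3,portA)}
          = {pkg_at(p5,portB), truck_at(t3,portA)}

== RESULT ==
["pkg_at(p5,portB)", "truck_at(t3,portA)"]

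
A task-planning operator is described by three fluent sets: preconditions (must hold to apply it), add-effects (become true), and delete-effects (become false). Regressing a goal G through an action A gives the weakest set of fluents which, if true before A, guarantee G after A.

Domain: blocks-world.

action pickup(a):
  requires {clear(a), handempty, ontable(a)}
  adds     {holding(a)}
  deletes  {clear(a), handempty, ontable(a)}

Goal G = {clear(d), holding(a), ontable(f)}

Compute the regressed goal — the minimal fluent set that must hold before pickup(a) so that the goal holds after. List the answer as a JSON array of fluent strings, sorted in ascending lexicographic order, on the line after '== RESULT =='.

Regress:
  G ∩ del = {}  (empty — regression defined)
  G \ add = {clear(d), holding(a), ontable(f)} \ {holding(a)} = {clear(d), ontable(f)}
  ∪ pre   = {clear(d), ontable(f)} ∪ {clear(a), handempty, ontable(a)}
          = {clear(a), clear(d), handempty, ontable(a), ontable(f)}

== RESULT ==
["clear(a)", "clear(d)", "handempty", "ontable(a)", "ontable(f)"]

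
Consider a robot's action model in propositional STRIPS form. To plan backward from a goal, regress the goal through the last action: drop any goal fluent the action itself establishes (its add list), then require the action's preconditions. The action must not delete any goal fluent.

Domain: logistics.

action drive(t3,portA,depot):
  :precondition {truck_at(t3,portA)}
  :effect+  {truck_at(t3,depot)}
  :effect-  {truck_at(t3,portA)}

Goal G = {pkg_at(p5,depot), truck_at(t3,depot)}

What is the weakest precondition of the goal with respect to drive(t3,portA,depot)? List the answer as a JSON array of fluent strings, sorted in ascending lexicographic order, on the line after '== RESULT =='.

Compute (G \ add) ∪ pre:
  G ∩ del = {}  (empty — regression defined)
  G \ add = {pkg_at(p5,depot), truck_at(t3,depot)} \ {truck_at(t3,depot)} = {pkg_at(p5,depot)}
  ∪ pre   = {pkg_at(p5,depot)} ∪ {truck_at(t3,portA)}
          = {pkg_at(p5,depot), truck_at(t3,portA)}

== RESULT ==
["pkg_at(p5,depot)", "truck_at(t3,portA)"]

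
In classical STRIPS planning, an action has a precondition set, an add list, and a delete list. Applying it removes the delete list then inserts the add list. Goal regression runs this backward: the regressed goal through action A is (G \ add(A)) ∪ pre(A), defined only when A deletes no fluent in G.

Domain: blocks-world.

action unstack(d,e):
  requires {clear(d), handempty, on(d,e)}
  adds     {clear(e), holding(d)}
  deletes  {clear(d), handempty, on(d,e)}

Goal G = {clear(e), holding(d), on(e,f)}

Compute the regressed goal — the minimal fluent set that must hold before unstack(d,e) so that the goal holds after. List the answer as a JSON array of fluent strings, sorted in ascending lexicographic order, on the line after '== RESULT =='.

Compute (G \ add) ∪ pre:
  G ∩ del = {}  (empty — regression defined)
  G \ add = {clear(e), holding(d), on(e,f)} \ {clear(e), holding(d)} = {on(e,f)}
  ∪ pre   = {on(e,f)} ∪ {clear(d), handempty, on(d,e)}
          = {clear(d), handempty, on(d,e), on(e,f)}

== RESULT ==
["clear(d)", "handempty", "on(d,e)", "on(e,f)"]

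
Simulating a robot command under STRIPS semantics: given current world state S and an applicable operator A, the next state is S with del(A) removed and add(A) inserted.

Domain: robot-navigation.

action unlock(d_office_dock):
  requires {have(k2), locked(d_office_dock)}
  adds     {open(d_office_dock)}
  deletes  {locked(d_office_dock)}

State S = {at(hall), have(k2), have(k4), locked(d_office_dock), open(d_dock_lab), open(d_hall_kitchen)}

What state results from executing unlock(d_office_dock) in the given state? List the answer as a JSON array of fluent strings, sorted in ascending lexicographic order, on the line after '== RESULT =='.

Progress:
  pre ⊆ S: {have(k2), locked(d_office_dock)} ⊆ S  — applicable
  S \ del = {at(hall), have(k2), have(k4), open(d_dock_lab), open(d_hall_kitchen)}
  ∪ add   = {at(hall), have(k2), have(k4), open(d_dock_lab), open(d_hall_kitchen), open(d_office_dock)}

== RESULT ==
["at(hall)", "have(k2)", "have(k4)", "open(d_dock_lab)", "open(d_hall_kitchen)", "open(d_office_dock)"]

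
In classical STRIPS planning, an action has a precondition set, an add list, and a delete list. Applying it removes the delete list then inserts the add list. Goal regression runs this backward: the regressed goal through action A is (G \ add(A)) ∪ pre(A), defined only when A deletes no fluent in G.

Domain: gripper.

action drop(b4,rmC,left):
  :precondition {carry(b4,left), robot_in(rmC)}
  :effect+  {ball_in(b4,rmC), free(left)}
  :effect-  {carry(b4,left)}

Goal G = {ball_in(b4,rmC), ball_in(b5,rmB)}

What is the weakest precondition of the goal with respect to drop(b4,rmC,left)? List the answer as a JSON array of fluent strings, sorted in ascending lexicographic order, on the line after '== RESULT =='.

Regress:
  G ∩ del = {}  (empty — regression defined)
  G \ add = {ball_in(b4,rmC), ball_in(b5,rmB)} \ {ball_in(b4,rmC), free(left)} = {ball_in(b5,rmB)}
  ∪ pre   = {ball_in(b5,rmB)} ∪ {carry(b4,left), robot_in(rmC)}
          = {ball_in(b5,rmB), carry(b4,left), robot_in(rmC)}

== RESULT ==
["ball_in(b5,rmB)", "carry(b4,left)", "robot_in(rmC)"]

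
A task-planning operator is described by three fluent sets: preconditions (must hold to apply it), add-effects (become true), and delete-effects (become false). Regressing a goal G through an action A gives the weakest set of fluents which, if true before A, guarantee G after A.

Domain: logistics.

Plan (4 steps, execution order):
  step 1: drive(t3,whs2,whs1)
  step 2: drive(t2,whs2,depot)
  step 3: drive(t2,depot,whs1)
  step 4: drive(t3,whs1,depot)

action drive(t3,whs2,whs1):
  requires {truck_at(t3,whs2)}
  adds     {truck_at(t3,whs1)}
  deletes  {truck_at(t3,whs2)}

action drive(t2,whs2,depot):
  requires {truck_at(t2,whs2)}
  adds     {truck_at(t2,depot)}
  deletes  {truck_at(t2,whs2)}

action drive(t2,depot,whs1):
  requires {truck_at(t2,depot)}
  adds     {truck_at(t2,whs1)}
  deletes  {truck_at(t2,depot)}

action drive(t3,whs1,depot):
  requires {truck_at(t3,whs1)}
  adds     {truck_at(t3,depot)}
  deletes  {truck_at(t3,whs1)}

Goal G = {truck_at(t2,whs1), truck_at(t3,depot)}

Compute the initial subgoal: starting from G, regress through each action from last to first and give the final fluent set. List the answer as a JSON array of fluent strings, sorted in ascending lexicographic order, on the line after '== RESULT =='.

Regress step by step:
  through step 4 (drive(t3,whs1,depot)): drop {truck_at(t3,depot)}, keep {truck_at(t2,whs1)}, require {truck_at(t3,whs1)}
    → {truck_at(t2,whs1), truck_at(t3,whs1)}
  through step 3 (drive(t2,depot,whs1)): drop {truck_at(t2,whs1)}, keep {truck_at(t3,whs1)}, require {truck_at(t2,depot)}
    → {truck_at(t2,depot), truck_at(t3,whs1)}
  through step 2 (drive(t2,whs2,depot)): drop {truck_at(t2,depot)}, keep {truck_at(t3,whs1)}, require {truck_at(t2,whs2)}
    → {truck_at(t2,whs2), truck_at(t3,whs1)}
  through step 1 (drive(t3,whs2,whs1)): drop {truck_at(t3,whs1)}, keep {truck_at(t2,whs2)}, require {truck_at(t3,whs2)}
    → {truck_at(t2,whs2), truck_at(t3,whs2)}

== RESULT ==
["truck_at(t2,whs2)", "truck_at(t3,whs2)"]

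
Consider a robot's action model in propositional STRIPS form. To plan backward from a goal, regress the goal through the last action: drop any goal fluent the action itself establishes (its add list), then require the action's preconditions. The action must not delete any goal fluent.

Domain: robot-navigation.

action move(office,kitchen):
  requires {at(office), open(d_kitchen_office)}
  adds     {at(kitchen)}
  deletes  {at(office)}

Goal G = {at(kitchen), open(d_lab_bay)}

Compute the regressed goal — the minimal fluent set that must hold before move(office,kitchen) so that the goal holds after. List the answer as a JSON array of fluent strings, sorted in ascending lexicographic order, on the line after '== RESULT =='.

Compute (G \ add) ∪ pre:
  G ∩ del = {}  (empty — regression defined)
  G \ add = {at(kitchen), open(d_lab_bay)} \ {at(kitchen)} = {open(d_lab_bay)}
  ∪ pre   = {open(d_lab_bay)} ∪ {at(office), open(d_kitchen_office)}
          = {at(office), open(d_kitchen_office), open(d_lab_bay)}

== RESULT ==
["at(office)", "open(d_kitchen_office)", "open(d_lab_bay)"]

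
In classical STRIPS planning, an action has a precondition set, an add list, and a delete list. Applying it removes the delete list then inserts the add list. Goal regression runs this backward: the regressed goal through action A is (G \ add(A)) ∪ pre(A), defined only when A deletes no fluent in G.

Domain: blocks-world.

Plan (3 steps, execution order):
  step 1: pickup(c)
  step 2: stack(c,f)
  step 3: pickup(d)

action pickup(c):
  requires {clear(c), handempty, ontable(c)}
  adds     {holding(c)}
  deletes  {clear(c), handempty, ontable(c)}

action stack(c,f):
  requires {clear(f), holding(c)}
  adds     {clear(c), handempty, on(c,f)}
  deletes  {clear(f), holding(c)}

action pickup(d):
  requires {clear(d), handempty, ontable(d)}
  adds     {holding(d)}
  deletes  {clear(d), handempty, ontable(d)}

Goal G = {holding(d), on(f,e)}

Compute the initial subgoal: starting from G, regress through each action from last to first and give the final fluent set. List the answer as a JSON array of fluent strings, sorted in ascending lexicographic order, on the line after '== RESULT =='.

Work backward from the goal:
  through step 3 (pickup(d)): drop {holding(d)}, keep {on(f,e)}, require {clear(d), handempty, ontable(d)}
    → {clear(d), handempty, on(f,e), ontable(d)}
  through step 2 (stack(c,f)): drop {handempty}, keep {clear(d), on(f,e), ontable(d)}, require {clear(f), holding(c)}
    → {clear(d), clear(f), holding(c), on(f,e), ontable(d)}
  through step 1 (pickup(c)): drop {holding(c)}, keep {clear(d), clear(f), on(f,e), ontable(d)}, require {clear(c), handempty, ontable(c)}
    → {clear(c), clear(d), clear(f), handempty, on(f,e), ontable(c), ontable(d)}

== RESULT ==
["clear(c)", "clear(d)", "clear(f)", "handempty", "on(f,e)", "ontable(c)", "ontable(d)"]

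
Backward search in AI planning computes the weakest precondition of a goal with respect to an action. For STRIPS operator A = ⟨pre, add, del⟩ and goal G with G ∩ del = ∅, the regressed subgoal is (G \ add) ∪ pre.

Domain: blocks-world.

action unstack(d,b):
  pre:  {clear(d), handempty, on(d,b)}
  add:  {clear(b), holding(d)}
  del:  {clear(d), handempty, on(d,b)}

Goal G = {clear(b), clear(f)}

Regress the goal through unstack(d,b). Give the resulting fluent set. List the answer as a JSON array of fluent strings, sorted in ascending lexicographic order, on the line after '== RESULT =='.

Regress:
  G ∩ del = {}  (empty — regression defined)
  G \ add = {clear(b), clear(f)} \ {clear(b), holding(d)} = {clear(f)}
  ∪ pre   = {clear(f)} ∪ {clear(d), handempty, on(d,b)}
          = {clear(d), clear(f), handempty, on(d,b)}

== RESULT ==
["clear(d)", "clear(f)", "handempty", "on(d,b)"]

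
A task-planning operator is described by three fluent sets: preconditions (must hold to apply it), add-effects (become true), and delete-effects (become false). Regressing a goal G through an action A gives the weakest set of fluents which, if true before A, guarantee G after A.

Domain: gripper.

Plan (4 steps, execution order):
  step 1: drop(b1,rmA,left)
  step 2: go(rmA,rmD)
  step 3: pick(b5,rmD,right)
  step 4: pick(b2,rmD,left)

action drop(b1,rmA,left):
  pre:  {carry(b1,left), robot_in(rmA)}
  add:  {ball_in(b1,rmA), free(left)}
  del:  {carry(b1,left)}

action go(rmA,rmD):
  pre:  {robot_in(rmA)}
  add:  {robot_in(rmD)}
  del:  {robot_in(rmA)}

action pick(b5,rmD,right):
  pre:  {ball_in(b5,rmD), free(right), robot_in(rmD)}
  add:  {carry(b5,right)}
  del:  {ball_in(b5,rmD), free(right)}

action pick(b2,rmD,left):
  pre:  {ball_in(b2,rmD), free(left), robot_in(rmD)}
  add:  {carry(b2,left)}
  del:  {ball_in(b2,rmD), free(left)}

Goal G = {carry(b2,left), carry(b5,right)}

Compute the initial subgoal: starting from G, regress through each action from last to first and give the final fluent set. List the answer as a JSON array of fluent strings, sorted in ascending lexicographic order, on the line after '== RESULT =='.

Work backward from the goal:
  through step 4 (pick(b2,rmD,left)): drop {carry(b2,left)}, keep {carry(b5,right)}, require {ball_in(b2,rmD), free(left), robot_in(rmD)}
    → {ball_in(b2,rmD), carry(b5,right), free(left), robot_in(rmD)}
  through step 3 (pick(b5,rmD,right)): drop {carry(b5,right)}, keep {ball_in(b2,rmD), free(left), robot_in(rmD)}, require {ball_in(b5,rmD), free(right), robot_in(rmD)}
    → {ball_in(b2,rmD), ball_in(b5,rmD), free(left), free(right), robot_in(rmD)}
  through step 2 (go(rmA,rmD)): drop {robot_in(rmD)}, keep {ball_in(b2,rmD), ball_in(b5,rmD), free(left), free(right)}, require {robot_in(rmA)}
    → {ball_in(b2,rmD), ball_in(b5,rmD), free(left), free(right), robot_in(rmA)}
  through step 1 (drop(b1,rmA,left)): drop {free(left)}, keep {ball_in(b2,rmD), ball_in(b5,rmD), free(right), robot_in(rmA)}, require {carry(b1,left), robot_in(rmA)}
    → {ball_in(b2,rmD), ball_in(b5,rmD), carry(b1,left), free(right), robot_in(rmA)}

== RESULT ==
["ball_in(b2,rmD)", "ball_in(b5,rmD)", "carry(b1,left)", "free(right)", "robot_in(rmA)"]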